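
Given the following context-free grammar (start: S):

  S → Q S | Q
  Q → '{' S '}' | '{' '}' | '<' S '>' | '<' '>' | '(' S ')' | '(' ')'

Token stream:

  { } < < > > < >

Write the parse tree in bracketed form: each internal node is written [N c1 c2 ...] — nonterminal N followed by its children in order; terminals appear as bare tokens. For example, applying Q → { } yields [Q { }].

S
Q S
{ } S
{ } Q S
{ } < S > S
{ } < Q > S
{ } < < > > S
{ } < < > > Q
{ } < < > > < >

[S [Q { }] [S [Q < [S [Q < >]] >] [S [Q < >]]]]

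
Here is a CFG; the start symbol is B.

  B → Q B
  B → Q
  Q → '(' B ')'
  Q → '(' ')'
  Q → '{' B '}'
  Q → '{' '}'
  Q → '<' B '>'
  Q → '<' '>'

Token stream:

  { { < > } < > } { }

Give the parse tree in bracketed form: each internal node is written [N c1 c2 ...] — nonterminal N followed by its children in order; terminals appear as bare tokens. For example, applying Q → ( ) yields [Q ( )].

B
Q B
{ B } B
{ Q B } B
{ { B } B } B
{ { Q } B } B
{ { < > } B } B
{ { < > } Q } B
{ { < > } < > } B
{ { < > } < > } Q
{ { < > } < > } { }

[B [Q { [B [Q { [B [Q < >]] }] [B [Q < >]]] }] [B [Q { }]]]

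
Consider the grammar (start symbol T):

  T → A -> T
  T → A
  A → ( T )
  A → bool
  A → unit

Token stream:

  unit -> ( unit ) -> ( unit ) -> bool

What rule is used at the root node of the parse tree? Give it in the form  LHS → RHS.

T → A -> T

[T [A unit] -> [T [A ( [T [A unit]] )] -> [T [A ( [T [A unit]] )] -> [T [A bool]]]]]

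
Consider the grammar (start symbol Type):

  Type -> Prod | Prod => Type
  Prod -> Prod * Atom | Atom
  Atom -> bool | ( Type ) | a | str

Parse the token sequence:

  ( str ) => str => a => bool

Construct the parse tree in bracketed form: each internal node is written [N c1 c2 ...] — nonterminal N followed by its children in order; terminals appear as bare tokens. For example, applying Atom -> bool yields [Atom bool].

Type
Prod => Type
Atom => Type
( Type ) => Type
( Prod ) => Type
( Atom ) => Type
( str ) => Type
( str ) => Prod => Type
( str ) => Atom => Type
( str ) => str => Type
( str ) => str => Prod => Type
( str ) => str => Atom => Type
( str ) => str => a => Type
( str ) => str => a => Prod
( str ) => str => a => Atom
( str ) => str => a => bool

[Type [Prod [Atom ( [Type [Prod [Atom str]]] )]] => [Type [Prod [Atom str]] => [Type [Prod [Atom a]] => [Type [Prod [Atom bool]]]]]]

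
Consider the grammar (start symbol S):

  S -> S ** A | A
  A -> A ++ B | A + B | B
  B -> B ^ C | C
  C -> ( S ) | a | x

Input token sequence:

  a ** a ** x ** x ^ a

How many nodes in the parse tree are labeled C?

5

[S [S [S [S [A [B [C a]]]] ** [A [B [C a]]]] ** [A [B [C x]]]] ** [A [B [B [C x]] ^ [C a]]]]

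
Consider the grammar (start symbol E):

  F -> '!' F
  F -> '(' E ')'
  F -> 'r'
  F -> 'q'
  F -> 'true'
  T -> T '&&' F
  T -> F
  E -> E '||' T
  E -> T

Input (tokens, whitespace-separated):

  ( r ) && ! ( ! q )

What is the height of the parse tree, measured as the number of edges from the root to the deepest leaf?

8

[E [T [T [F ( [E [T [F r]]] )]] && [F ! [F ( [E [T [F ! [F q]]]] )]]]]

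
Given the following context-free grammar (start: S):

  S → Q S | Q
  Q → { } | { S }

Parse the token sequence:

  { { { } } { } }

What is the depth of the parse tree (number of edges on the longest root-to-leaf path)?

[S [Q { [S [Q { [S [Q { }]] }] [S [Q { }]]] }]]

6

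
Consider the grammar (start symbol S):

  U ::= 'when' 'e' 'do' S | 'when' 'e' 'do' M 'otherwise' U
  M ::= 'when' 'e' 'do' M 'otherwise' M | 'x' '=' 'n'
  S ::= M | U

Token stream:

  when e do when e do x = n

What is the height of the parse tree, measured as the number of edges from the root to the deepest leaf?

6

[S [U when e do [S [U when e do [S [M x = n]]]]]]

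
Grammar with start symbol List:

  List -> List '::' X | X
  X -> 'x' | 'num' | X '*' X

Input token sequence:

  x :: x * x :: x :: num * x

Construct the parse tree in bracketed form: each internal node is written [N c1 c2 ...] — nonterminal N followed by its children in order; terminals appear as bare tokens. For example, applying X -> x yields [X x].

List
List :: X
List :: X :: X
List :: X :: X :: X
X :: X :: X :: X
x :: X :: X :: X
x :: X * X :: X :: X
x :: x * X :: X :: X
x :: x * x :: X :: X
x :: x * x :: x :: X
x :: x * x :: x :: X * X
x :: x * x :: x :: num * X
x :: x * x :: x :: num * x

[List [List [List [List [X x]] :: [X [X x] * [X x]]] :: [X x]] :: [X [X num] * [X x]]]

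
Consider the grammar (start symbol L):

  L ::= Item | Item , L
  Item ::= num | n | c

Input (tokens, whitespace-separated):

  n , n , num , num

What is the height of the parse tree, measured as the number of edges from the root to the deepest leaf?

5

[L [Item n] , [L [Item n] , [L [Item num] , [L [Item num]]]]]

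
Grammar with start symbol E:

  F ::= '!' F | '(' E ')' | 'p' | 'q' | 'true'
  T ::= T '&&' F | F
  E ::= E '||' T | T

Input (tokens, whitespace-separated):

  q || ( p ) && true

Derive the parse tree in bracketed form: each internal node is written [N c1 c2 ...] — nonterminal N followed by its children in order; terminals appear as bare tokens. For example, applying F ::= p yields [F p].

[E [E [T [F q]]] || [T [T [F ( [E [T [F p]]] )]] && [F true]]]

E
E || T
T || T
F || T
q || T
q || T && F
q || F && F
q || ( E ) && F
q || ( T ) && F
q || ( F ) && F
q || ( p ) && F
q || ( p ) && true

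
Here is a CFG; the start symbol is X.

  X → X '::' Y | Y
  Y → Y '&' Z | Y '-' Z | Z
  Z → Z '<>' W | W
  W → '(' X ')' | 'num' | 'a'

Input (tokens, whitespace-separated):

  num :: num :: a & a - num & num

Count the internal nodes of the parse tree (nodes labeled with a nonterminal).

21

[X [X [X [Y [Z [W num]]]] :: [Y [Z [W num]]]] :: [Y [Y [Y [Y [Z [W a]]] & [Z [W a]]] - [Z [W num]]] & [Z [W num]]]]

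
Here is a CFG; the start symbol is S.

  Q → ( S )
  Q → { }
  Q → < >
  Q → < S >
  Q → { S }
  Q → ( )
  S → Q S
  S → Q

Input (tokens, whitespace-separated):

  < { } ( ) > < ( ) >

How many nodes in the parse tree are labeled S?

[S [Q < [S [Q { }] [S [Q ( )]]] >] [S [Q < [S [Q ( )]] >]]]

5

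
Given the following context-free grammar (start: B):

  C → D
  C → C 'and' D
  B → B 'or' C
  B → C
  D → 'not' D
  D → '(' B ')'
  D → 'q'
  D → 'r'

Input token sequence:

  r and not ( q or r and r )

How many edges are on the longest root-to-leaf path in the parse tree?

[B [C [C [D r]] and [D not [D ( [B [B [C [D q]]] or [C [C [D r]] and [D r]]] )]]]]

8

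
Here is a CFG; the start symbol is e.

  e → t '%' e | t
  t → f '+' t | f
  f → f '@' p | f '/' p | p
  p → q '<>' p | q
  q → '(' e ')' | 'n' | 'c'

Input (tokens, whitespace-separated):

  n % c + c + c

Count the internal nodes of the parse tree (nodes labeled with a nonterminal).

18

[e [t [f [p [q n]]]] % [e [t [f [p [q c]]] + [t [f [p [q c]]] + [t [f [p [q c]]]]]]]]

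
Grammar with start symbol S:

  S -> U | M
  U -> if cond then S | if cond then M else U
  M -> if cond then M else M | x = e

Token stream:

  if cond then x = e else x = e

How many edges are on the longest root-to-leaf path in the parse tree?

[S [M if cond then [M x = e] else [M x = e]]]

3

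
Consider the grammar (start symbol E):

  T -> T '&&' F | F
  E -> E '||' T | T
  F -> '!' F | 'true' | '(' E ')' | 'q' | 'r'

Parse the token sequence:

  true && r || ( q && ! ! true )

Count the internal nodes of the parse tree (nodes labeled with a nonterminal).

[E [E [T [T [F true]] && [F r]]] || [T [F ( [E [T [T [F q]] && [F ! [F ! [F true]]]]] )]]]

15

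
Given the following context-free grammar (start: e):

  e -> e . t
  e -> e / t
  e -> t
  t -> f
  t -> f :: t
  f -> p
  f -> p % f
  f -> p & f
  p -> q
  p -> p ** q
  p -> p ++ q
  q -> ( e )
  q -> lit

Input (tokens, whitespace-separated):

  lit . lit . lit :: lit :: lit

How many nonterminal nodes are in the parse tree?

[e [e [e [t [f [p [q lit]]]]] . [t [f [p [q lit]]]]] . [t [f [p [q lit]]] :: [t [f [p [q lit]]] :: [t [f [p [q lit]]]]]]]

23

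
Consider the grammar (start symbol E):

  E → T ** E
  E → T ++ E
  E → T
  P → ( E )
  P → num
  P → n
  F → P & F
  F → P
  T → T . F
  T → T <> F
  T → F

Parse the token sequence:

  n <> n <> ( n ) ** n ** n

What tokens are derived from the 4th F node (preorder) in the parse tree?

n

[E [T [T [T [F [P n]]] <> [F [P n]]] <> [F [P ( [E [T [F [P n]]]] )]]] ** [E [T [F [P n]]] ** [E [T [F [P n]]]]]]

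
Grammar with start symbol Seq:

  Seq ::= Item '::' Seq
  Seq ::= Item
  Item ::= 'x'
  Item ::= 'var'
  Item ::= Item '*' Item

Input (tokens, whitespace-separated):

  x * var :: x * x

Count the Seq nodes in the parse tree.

[Seq [Item [Item x] * [Item var]] :: [Seq [Item [Item x] * [Item x]]]]

2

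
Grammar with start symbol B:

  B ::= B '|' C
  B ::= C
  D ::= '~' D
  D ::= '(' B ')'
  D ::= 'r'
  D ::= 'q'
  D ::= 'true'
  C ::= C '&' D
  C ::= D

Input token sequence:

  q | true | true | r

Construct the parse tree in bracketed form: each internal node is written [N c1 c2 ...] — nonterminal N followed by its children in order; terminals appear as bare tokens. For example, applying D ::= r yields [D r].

B
B | C
B | C | C
B | C | C | C
C | C | C | C
D | C | C | C
q | C | C | C
q | D | C | C
q | true | C | C
q | true | D | C
q | true | true | C
q | true | true | D
q | true | true | r

[B [B [B [B [C [D q]]] | [C [D true]]] | [C [D true]]] | [C [D r]]]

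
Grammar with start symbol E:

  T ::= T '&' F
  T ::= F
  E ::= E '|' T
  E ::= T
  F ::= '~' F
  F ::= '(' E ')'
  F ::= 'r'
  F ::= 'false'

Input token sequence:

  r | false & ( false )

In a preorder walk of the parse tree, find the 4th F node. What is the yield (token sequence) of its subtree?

false

[E [E [T [F r]]] | [T [T [F false]] & [F ( [E [T [F false]]] )]]]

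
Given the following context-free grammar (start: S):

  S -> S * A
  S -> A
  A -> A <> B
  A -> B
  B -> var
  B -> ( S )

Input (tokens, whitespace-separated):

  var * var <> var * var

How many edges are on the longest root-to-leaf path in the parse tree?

5

[S [S [S [A [B var]]] * [A [A [B var]] <> [B var]]] * [A [B var]]]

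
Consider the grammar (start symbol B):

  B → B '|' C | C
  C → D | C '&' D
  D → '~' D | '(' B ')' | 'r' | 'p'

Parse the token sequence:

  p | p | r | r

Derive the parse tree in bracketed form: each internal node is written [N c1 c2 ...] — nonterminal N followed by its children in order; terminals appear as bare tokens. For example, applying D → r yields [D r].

B
B | C
B | C | C
B | C | C | C
C | C | C | C
D | C | C | C
p | C | C | C
p | D | C | C
p | p | C | C
p | p | D | C
p | p | r | C
p | p | r | D
p | p | r | r

[B [B [B [B [C [D p]]] | [C [D p]]] | [C [D r]]] | [C [D r]]]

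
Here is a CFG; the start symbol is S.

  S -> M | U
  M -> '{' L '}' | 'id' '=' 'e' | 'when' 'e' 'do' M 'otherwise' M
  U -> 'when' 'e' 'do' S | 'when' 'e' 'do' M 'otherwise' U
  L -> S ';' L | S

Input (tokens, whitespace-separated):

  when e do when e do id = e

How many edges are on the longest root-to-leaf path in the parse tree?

6

[S [U when e do [S [U when e do [S [M id = e]]]]]]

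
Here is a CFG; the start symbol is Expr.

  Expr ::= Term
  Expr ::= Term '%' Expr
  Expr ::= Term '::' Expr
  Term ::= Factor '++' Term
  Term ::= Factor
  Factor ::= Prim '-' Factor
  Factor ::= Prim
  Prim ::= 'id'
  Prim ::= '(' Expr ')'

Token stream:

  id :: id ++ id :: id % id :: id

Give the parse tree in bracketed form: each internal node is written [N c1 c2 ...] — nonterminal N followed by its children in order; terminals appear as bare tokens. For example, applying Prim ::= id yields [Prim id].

Expr
Term :: Expr
Factor :: Expr
Prim :: Expr
id :: Expr
id :: Term :: Expr
id :: Factor ++ Term :: Expr
id :: Prim ++ Term :: Expr
id :: id ++ Term :: Expr
id :: id ++ Factor :: Expr
id :: id ++ Prim :: Expr
id :: id ++ id :: Expr
id :: id ++ id :: Term % Expr
id :: id ++ id :: Factor % Expr
id :: id ++ id :: Prim % Expr
id :: id ++ id :: id % Expr
id :: id ++ id :: id % Term :: Expr
id :: id ++ id :: id % Factor :: Expr
id :: id ++ id :: id % Prim :: Expr
id :: id ++ id :: id % id :: Expr
id :: id ++ id :: id % id :: Term
id :: id ++ id :: id % id :: Factor
id :: id ++ id :: id % id :: Prim
id :: id ++ id :: id % id :: id

[Expr [Term [Factor [Prim id]]] :: [Expr [Term [Factor [Prim id]] ++ [Term [Factor [Prim id]]]] :: [Expr [Term [Factor [Prim id]]] % [Expr [Term [Factor [Prim id]]] :: [Expr [Term [Factor [Prim id]]]]]]]]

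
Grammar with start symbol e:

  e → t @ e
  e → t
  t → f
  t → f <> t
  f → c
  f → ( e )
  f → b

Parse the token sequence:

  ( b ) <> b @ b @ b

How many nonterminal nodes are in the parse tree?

14

[e [t [f ( [e [t [f b]]] )] <> [t [f b]]] @ [e [t [f b]] @ [e [t [f b]]]]]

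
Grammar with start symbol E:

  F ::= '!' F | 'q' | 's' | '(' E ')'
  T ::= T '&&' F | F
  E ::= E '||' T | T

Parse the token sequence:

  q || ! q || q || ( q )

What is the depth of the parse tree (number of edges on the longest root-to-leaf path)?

[E [E [E [E [T [F q]]] || [T [F ! [F q]]]] || [T [F q]]] || [T [F ( [E [T [F q]]] )]]]

6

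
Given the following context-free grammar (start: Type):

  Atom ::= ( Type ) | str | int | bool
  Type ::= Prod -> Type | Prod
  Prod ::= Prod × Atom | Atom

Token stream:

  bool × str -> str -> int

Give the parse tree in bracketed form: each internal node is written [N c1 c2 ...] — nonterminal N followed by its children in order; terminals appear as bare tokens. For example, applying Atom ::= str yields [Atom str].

[Type [Prod [Prod [Atom bool]] × [Atom str]] -> [Type [Prod [Atom str]] -> [Type [Prod [Atom int]]]]]

Type
Prod -> Type
Prod × Atom -> Type
Atom × Atom -> Type
bool × Atom -> Type
bool × str -> Type
bool × str -> Prod -> Type
bool × str -> Atom -> Type
bool × str -> str -> Type
bool × str -> str -> Prod
bool × str -> str -> Atom
bool × str -> str -> int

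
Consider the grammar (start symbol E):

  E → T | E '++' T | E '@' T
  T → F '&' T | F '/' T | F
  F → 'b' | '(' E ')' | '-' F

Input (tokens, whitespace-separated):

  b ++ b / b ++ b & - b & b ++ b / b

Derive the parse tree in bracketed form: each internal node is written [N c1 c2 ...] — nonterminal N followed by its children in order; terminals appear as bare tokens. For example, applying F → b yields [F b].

[E [E [E [E [T [F b]]] ++ [T [F b] / [T [F b]]]] ++ [T [F b] & [T [F - [F b]] & [T [F b]]]]] ++ [T [F b] / [T [F b]]]]

E
E ++ T
E ++ T ++ T
E ++ T ++ T ++ T
T ++ T ++ T ++ T
F ++ T ++ T ++ T
b ++ T ++ T ++ T
b ++ F / T ++ T ++ T
b ++ b / T ++ T ++ T
b ++ b / F ++ T ++ T
b ++ b / b ++ T ++ T
b ++ b / b ++ F & T ++ T
b ++ b / b ++ b & T ++ T
b ++ b / b ++ b & F & T ++ T
b ++ b / b ++ b & - F & T ++ T
b ++ b / b ++ b & - b & T ++ T
b ++ b / b ++ b & - b & F ++ T
b ++ b / b ++ b & - b & b ++ T
b ++ b / b ++ b & - b & b ++ F / T
b ++ b / b ++ b & - b & b ++ b / T
b ++ b / b ++ b & - b & b ++ b / F
b ++ b / b ++ b & - b & b ++ b / b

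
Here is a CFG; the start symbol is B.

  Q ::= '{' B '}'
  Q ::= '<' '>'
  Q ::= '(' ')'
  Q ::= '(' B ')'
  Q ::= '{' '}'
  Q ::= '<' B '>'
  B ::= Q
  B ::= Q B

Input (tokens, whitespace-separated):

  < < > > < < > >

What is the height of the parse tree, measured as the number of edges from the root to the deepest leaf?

5

[B [Q < [B [Q < >]] >] [B [Q < [B [Q < >]] >]]]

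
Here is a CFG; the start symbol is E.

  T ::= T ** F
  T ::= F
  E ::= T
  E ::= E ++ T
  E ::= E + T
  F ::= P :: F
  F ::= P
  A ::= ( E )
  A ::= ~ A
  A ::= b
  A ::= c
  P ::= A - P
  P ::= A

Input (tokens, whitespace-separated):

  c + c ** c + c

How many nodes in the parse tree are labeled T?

[E [E [E [T [F [P [A c]]]]] + [T [T [F [P [A c]]]] ** [F [P [A c]]]]] + [T [F [P [A c]]]]]

4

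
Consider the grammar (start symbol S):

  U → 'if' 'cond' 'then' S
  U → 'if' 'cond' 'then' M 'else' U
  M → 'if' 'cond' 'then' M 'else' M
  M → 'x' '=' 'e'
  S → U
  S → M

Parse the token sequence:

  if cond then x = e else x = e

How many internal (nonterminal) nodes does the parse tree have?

4

[S [M if cond then [M x = e] else [M x = e]]]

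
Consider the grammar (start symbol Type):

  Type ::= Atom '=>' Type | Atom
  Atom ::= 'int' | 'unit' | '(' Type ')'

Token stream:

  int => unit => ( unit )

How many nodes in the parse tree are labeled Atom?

4

[Type [Atom int] => [Type [Atom unit] => [Type [Atom ( [Type [Atom unit]] )]]]]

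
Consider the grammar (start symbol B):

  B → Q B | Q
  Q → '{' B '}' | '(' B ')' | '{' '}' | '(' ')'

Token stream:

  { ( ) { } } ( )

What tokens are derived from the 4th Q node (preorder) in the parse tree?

[B [Q { [B [Q ( )] [B [Q { }]]] }] [B [Q ( )]]]

( )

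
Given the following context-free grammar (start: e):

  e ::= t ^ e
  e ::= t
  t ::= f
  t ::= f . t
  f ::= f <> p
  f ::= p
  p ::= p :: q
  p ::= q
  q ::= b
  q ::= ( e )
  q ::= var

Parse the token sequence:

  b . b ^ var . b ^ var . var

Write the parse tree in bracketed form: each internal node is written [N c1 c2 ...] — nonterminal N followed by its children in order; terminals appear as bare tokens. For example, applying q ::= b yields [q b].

[e [t [f [p [q b]]] . [t [f [p [q b]]]]] ^ [e [t [f [p [q var]]] . [t [f [p [q b]]]]] ^ [e [t [f [p [q var]]] . [t [f [p [q var]]]]]]]]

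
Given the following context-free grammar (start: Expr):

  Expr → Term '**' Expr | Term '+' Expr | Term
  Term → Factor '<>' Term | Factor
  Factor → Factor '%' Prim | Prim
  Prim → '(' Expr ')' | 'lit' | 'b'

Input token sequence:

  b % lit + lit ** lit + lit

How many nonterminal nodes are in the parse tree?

[Expr [Term [Factor [Factor [Prim b]] % [Prim lit]]] + [Expr [Term [Factor [Prim lit]]] ** [Expr [Term [Factor [Prim lit]]] + [Expr [Term [Factor [Prim lit]]]]]]]

18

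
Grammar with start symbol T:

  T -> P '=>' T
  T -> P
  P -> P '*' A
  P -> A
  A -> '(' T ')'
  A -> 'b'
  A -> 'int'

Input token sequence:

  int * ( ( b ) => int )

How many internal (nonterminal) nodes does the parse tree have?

[T [P [P [A int]] * [A ( [T [P [A ( [T [P [A b]]] )]] => [T [P [A int]]]] )]]]

14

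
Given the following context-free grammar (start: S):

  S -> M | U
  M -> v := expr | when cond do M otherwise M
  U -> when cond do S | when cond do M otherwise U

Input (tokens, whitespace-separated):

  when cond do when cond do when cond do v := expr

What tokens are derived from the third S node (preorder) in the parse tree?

[S [U when cond do [S [U when cond do [S [U when cond do [S [M v := expr]]]]]]]]

when cond do v := expr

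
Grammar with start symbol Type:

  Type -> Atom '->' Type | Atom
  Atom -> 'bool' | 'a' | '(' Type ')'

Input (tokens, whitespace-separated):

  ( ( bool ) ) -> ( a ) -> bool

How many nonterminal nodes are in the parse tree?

12

[Type [Atom ( [Type [Atom ( [Type [Atom bool]] )]] )] -> [Type [Atom ( [Type [Atom a]] )] -> [Type [Atom bool]]]]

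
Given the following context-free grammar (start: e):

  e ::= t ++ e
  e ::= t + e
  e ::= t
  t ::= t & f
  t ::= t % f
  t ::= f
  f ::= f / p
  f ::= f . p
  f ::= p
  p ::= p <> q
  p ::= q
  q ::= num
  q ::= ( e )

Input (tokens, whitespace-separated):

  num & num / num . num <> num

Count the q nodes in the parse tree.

5

[e [t [t [f [p [q num]]]] & [f [f [f [p [q num]]] / [p [q num]]] . [p [p [q num]] <> [q num]]]]]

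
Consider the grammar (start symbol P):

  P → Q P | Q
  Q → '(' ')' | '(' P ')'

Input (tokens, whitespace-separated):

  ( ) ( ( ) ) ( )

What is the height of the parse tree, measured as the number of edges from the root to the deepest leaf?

[P [Q ( )] [P [Q ( [P [Q ( )]] )] [P [Q ( )]]]]

5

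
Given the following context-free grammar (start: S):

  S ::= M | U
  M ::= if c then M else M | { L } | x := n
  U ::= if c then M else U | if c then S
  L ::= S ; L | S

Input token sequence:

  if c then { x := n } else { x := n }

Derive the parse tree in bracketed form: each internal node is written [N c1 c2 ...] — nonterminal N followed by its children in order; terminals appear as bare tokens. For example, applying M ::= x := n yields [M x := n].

S
M
if c then M else M
if c then { L } else M
if c then { S } else M
if c then { M } else M
if c then { x := n } else M
if c then { x := n } else { L }
if c then { x := n } else { S }
if c then { x := n } else { M }
if c then { x := n } else { x := n }

[S [M if c then [M { [L [S [M x := n]]] }] else [M { [L [S [M x := n]]] }]]]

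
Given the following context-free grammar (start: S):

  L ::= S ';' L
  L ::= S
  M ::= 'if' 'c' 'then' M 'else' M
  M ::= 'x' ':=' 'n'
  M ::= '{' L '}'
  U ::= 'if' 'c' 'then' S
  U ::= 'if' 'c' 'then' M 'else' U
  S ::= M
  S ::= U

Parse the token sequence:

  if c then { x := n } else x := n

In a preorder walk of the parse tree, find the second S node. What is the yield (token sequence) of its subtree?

x := n

[S [M if c then [M { [L [S [M x := n]]] }] else [M x := n]]]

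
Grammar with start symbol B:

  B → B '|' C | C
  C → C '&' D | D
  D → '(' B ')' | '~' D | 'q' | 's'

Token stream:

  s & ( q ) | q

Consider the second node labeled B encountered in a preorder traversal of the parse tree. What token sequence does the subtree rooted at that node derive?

s & ( q )

[B [B [C [C [D s]] & [D ( [B [C [D q]]] )]]] | [C [D q]]]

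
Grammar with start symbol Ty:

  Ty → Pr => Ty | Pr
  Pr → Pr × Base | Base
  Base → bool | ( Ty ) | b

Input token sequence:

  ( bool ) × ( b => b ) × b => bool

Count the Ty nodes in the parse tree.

[Ty [Pr [Pr [Pr [Base ( [Ty [Pr [Base bool]]] )]] × [Base ( [Ty [Pr [Base b]] => [Ty [Pr [Base b]]]] )]] × [Base b]] => [Ty [Pr [Base bool]]]]

5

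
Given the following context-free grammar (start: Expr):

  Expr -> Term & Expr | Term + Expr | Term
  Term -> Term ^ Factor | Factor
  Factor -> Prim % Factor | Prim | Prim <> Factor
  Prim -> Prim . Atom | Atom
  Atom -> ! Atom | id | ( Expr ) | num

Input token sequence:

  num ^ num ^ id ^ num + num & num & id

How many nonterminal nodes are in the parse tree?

32

[Expr [Term [Term [Term [Term [Factor [Prim [Atom num]]]] ^ [Factor [Prim [Atom num]]]] ^ [Factor [Prim [Atom id]]]] ^ [Factor [Prim [Atom num]]]] + [Expr [Term [Factor [Prim [Atom num]]]] & [Expr [Term [Factor [Prim [Atom num]]]] & [Expr [Term [Factor [Prim [Atom id]]]]]]]]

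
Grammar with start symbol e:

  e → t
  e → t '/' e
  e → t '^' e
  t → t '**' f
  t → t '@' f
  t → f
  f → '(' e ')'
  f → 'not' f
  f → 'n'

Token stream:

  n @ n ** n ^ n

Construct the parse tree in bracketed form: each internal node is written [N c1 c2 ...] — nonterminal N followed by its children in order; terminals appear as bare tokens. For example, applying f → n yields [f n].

e
t ^ e
t ** f ^ e
t @ f ** f ^ e
f @ f ** f ^ e
n @ f ** f ^ e
n @ n ** f ^ e
n @ n ** n ^ e
n @ n ** n ^ t
n @ n ** n ^ f
n @ n ** n ^ n

[e [t [t [t [f n]] @ [f n]] ** [f n]] ^ [e [t [f n]]]]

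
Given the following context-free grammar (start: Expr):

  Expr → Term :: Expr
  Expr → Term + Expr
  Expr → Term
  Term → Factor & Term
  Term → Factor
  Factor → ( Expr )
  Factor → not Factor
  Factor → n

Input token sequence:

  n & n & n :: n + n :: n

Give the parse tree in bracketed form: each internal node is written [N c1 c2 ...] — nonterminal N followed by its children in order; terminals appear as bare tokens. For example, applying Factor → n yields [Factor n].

[Expr [Term [Factor n] & [Term [Factor n] & [Term [Factor n]]]] :: [Expr [Term [Factor n]] + [Expr [Term [Factor n]] :: [Expr [Term [Factor n]]]]]]

Expr
Term :: Expr
Factor & Term :: Expr
n & Term :: Expr
n & Factor & Term :: Expr
n & n & Term :: Expr
n & n & Factor :: Expr
n & n & n :: Expr
n & n & n :: Term + Expr
n & n & n :: Factor + Expr
n & n & n :: n + Expr
n & n & n :: n + Term :: Expr
n & n & n :: n + Factor :: Expr
n & n & n :: n + n :: Expr
n & n & n :: n + n :: Term
n & n & n :: n + n :: Factor
n & n & n :: n + n :: n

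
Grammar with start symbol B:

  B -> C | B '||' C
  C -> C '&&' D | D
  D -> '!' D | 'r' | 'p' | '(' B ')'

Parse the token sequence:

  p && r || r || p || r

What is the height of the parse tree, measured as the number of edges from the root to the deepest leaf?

7

[B [B [B [B [C [C [D p]] && [D r]]] || [C [D r]]] || [C [D p]]] || [C [D r]]]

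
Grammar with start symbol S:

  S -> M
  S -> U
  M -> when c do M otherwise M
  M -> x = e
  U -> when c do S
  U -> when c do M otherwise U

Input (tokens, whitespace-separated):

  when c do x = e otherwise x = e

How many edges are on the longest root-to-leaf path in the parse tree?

[S [M when c do [M x = e] otherwise [M x = e]]]

3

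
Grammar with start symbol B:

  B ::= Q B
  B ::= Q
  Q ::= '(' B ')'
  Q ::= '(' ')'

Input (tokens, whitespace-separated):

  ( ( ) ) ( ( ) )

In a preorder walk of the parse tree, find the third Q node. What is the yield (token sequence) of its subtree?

( ( ) )

[B [Q ( [B [Q ( )]] )] [B [Q ( [B [Q ( )]] )]]]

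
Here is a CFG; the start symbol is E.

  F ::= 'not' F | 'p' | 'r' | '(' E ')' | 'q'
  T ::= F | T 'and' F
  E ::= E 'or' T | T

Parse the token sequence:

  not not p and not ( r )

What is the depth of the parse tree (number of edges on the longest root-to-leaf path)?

[E [T [T [F not [F not [F p]]]] and [F not [F ( [E [T [F r]]] )]]]]

7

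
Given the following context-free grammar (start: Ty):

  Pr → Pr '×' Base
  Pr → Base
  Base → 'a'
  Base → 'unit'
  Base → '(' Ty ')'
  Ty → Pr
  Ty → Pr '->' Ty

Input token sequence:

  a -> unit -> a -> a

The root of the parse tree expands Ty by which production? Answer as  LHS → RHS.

[Ty [Pr [Base a]] -> [Ty [Pr [Base unit]] -> [Ty [Pr [Base a]] -> [Ty [Pr [Base a]]]]]]

Ty → Pr '->' Ty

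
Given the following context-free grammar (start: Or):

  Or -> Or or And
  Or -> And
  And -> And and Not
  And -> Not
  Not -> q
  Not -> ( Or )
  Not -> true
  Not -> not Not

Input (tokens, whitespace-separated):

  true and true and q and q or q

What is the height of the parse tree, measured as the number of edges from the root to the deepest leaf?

7

[Or [Or [And [And [And [And [Not true]] and [Not true]] and [Not q]] and [Not q]]] or [And [Not q]]]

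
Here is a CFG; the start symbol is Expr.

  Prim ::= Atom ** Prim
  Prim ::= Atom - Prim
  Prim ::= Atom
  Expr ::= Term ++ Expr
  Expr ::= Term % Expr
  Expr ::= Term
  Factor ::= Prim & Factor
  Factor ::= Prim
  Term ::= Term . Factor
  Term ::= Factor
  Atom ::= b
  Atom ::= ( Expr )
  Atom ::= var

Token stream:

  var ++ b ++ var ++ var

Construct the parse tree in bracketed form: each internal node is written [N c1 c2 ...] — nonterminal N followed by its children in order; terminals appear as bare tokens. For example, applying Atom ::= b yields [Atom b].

[Expr [Term [Factor [Prim [Atom var]]]] ++ [Expr [Term [Factor [Prim [Atom b]]]] ++ [Expr [Term [Factor [Prim [Atom var]]]] ++ [Expr [Term [Factor [Prim [Atom var]]]]]]]]

Expr
Term ++ Expr
Factor ++ Expr
Prim ++ Expr
Atom ++ Expr
var ++ Expr
var ++ Term ++ Expr
var ++ Factor ++ Expr
var ++ Prim ++ Expr
var ++ Atom ++ Expr
var ++ b ++ Expr
var ++ b ++ Term ++ Expr
var ++ b ++ Factor ++ Expr
var ++ b ++ Prim ++ Expr
var ++ b ++ Atom ++ Expr
var ++ b ++ var ++ Expr
var ++ b ++ var ++ Term
var ++ b ++ var ++ Factor
var ++ b ++ var ++ Prim
var ++ b ++ var ++ Atom
var ++ b ++ var ++ var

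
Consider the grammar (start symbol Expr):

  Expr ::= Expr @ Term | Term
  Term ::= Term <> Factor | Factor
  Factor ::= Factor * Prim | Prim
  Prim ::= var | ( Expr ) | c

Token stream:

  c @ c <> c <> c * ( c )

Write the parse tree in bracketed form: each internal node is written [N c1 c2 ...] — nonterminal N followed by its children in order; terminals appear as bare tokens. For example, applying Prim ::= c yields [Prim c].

[Expr [Expr [Term [Factor [Prim c]]]] @ [Term [Term [Term [Factor [Prim c]]] <> [Factor [Prim c]]] <> [Factor [Factor [Prim c]] * [Prim ( [Expr [Term [Factor [Prim c]]]] )]]]]

Expr
Expr @ Term
Term @ Term
Factor @ Term
Prim @ Term
c @ Term
c @ Term <> Factor
c @ Term <> Factor <> Factor
c @ Factor <> Factor <> Factor
c @ Prim <> Factor <> Factor
c @ c <> Factor <> Factor
c @ c <> Prim <> Factor
c @ c <> c <> Factor
c @ c <> c <> Factor * Prim
c @ c <> c <> Prim * Prim
c @ c <> c <> c * Prim
c @ c <> c <> c * ( Expr )
c @ c <> c <> c * ( Term )
c @ c <> c <> c * ( Factor )
c @ c <> c <> c * ( Prim )
c @ c <> c <> c * ( c )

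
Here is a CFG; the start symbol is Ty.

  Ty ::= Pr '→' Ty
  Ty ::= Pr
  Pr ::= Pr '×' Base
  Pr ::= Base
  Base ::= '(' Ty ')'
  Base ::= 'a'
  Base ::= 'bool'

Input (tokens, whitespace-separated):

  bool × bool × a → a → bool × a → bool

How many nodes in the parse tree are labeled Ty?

4

[Ty [Pr [Pr [Pr [Base bool]] × [Base bool]] × [Base a]] → [Ty [Pr [Base a]] → [Ty [Pr [Pr [Base bool]] × [Base a]] → [Ty [Pr [Base bool]]]]]]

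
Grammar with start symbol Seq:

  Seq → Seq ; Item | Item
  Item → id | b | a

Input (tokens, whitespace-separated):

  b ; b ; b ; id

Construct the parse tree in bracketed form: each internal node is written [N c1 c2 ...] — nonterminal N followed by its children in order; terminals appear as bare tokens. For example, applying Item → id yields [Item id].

Seq
Seq ; Item
Seq ; Item ; Item
Seq ; Item ; Item ; Item
Item ; Item ; Item ; Item
b ; Item ; Item ; Item
b ; b ; Item ; Item
b ; b ; b ; Item
b ; b ; b ; id

[Seq [Seq [Seq [Seq [Item b]] ; [Item b]] ; [Item b]] ; [Item id]]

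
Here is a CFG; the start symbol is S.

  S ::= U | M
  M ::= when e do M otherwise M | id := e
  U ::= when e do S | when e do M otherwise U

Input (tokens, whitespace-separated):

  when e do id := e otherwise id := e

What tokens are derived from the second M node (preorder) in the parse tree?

[S [M when e do [M id := e] otherwise [M id := e]]]

id := e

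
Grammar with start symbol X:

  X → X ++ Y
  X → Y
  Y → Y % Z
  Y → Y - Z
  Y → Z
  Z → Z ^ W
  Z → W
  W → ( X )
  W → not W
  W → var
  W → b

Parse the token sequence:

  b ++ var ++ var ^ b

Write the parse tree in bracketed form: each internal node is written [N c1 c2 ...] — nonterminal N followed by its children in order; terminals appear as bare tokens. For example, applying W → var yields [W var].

X
X ++ Y
X ++ Y ++ Y
Y ++ Y ++ Y
Z ++ Y ++ Y
W ++ Y ++ Y
b ++ Y ++ Y
b ++ Z ++ Y
b ++ W ++ Y
b ++ var ++ Y
b ++ var ++ Z
b ++ var ++ Z ^ W
b ++ var ++ W ^ W
b ++ var ++ var ^ W
b ++ var ++ var ^ b

[X [X [X [Y [Z [W b]]]] ++ [Y [Z [W var]]]] ++ [Y [Z [Z [W var]] ^ [W b]]]]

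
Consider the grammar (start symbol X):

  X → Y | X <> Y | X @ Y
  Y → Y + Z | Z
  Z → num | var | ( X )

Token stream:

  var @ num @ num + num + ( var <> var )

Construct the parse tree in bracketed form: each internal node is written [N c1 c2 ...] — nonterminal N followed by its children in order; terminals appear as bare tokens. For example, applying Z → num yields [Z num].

[X [X [X [Y [Z var]]] @ [Y [Z num]]] @ [Y [Y [Y [Z num]] + [Z num]] + [Z ( [X [X [Y [Z var]]] <> [Y [Z var]]] )]]]

X
X @ Y
X @ Y @ Y
Y @ Y @ Y
Z @ Y @ Y
var @ Y @ Y
var @ Z @ Y
var @ num @ Y
var @ num @ Y + Z
var @ num @ Y + Z + Z
var @ num @ Z + Z + Z
var @ num @ num + Z + Z
var @ num @ num + num + Z
var @ num @ num + num + ( X )
var @ num @ num + num + ( X <> Y )
var @ num @ num + num + ( Y <> Y )
var @ num @ num + num + ( Z <> Y )
var @ num @ num + num + ( var <> Y )
var @ num @ num + num + ( var <> Z )
var @ num @ num + num + ( var <> var )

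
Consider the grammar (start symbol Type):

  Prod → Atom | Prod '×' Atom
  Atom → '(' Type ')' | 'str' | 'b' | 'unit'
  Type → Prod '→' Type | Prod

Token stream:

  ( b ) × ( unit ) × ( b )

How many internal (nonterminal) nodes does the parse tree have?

[Type [Prod [Prod [Prod [Atom ( [Type [Prod [Atom b]]] )]] × [Atom ( [Type [Prod [Atom unit]]] )]] × [Atom ( [Type [Prod [Atom b]]] )]]]

16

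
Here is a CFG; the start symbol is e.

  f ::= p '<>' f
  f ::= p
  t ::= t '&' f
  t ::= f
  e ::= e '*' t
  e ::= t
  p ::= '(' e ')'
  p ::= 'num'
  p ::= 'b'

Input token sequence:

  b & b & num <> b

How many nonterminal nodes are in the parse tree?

12

[e [t [t [t [f [p b]]] & [f [p b]]] & [f [p num] <> [f [p b]]]]]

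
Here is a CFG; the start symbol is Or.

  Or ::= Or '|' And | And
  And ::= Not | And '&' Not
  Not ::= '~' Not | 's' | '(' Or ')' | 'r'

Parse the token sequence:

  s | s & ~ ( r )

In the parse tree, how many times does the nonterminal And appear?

[Or [Or [And [Not s]]] | [And [And [Not s]] & [Not ~ [Not ( [Or [And [Not r]]] )]]]]

4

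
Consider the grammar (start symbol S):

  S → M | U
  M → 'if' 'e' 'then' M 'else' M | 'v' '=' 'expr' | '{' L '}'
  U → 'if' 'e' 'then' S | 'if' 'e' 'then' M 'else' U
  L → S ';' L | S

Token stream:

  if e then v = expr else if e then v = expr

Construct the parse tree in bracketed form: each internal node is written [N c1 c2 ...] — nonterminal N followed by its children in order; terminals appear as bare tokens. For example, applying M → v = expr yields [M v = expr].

S
U
if e then M else U
if e then v = expr else U
if e then v = expr else if e then S
if e then v = expr else if e then M
if e then v = expr else if e then v = expr

[S [U if e then [M v = expr] else [U if e then [S [M v = expr]]]]]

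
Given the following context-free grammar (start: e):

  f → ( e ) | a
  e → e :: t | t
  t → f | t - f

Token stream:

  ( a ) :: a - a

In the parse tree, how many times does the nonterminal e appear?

3

[e [e [t [f ( [e [t [f a]]] )]]] :: [t [t [f a]] - [f a]]]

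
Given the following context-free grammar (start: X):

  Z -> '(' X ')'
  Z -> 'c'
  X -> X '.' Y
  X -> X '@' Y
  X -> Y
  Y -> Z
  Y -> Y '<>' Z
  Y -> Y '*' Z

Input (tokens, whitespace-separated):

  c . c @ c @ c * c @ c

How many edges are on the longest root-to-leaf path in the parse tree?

[X [X [X [X [X [Y [Z c]]] . [Y [Z c]]] @ [Y [Z c]]] @ [Y [Y [Z c]] * [Z c]]] @ [Y [Z c]]]

7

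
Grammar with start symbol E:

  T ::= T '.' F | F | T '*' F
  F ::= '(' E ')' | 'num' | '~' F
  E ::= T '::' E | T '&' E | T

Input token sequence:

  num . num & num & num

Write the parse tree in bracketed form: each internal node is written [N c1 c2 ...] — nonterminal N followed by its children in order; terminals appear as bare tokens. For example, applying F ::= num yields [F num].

E
T & E
T . F & E
F . F & E
num . F & E
num . num & E
num . num & T & E
num . num & F & E
num . num & num & E
num . num & num & T
num . num & num & F
num . num & num & num

[E [T [T [F num]] . [F num]] & [E [T [F num]] & [E [T [F num]]]]]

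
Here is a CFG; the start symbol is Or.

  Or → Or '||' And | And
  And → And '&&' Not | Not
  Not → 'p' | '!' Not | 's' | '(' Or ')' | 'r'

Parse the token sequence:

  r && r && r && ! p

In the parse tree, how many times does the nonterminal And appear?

[Or [And [And [And [And [Not r]] && [Not r]] && [Not r]] && [Not ! [Not p]]]]

4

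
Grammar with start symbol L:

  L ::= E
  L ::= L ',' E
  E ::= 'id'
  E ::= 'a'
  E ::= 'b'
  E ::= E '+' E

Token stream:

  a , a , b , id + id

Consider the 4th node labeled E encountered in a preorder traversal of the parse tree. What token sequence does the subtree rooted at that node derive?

id + id

[L [L [L [L [E a]] , [E a]] , [E b]] , [E [E id] + [E id]]]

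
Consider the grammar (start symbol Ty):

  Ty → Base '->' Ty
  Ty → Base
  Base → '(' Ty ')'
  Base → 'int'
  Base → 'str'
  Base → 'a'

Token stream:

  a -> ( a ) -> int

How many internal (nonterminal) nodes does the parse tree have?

8

[Ty [Base a] -> [Ty [Base ( [Ty [Base a]] )] -> [Ty [Base int]]]]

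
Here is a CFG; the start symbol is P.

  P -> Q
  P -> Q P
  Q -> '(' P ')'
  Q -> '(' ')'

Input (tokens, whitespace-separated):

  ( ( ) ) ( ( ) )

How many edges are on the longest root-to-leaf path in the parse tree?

5

[P [Q ( [P [Q ( )]] )] [P [Q ( [P [Q ( )]] )]]]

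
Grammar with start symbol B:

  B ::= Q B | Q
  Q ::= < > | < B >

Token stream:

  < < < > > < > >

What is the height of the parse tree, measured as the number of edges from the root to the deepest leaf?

6

[B [Q < [B [Q < [B [Q < >]] >] [B [Q < >]]] >]]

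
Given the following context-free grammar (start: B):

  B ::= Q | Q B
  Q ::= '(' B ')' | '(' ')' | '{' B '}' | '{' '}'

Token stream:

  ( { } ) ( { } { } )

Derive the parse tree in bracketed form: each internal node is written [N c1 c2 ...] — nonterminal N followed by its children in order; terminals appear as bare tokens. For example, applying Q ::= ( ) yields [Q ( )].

[B [Q ( [B [Q { }]] )] [B [Q ( [B [Q { }] [B [Q { }]]] )]]]

B
Q B
( B ) B
( Q ) B
( { } ) B
( { } ) Q
( { } ) ( B )
( { } ) ( Q B )
( { } ) ( { } B )
( { } ) ( { } Q )
( { } ) ( { } { } )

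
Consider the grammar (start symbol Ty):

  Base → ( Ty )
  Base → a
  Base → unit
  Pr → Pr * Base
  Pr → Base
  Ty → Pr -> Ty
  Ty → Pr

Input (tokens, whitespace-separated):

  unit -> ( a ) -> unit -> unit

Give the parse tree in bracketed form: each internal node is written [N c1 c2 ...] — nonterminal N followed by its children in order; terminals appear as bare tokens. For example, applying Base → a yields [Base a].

[Ty [Pr [Base unit]] -> [Ty [Pr [Base ( [Ty [Pr [Base a]]] )]] -> [Ty [Pr [Base unit]] -> [Ty [Pr [Base unit]]]]]]

Ty
Pr -> Ty
Base -> Ty
unit -> Ty
unit -> Pr -> Ty
unit -> Base -> Ty
unit -> ( Ty ) -> Ty
unit -> ( Pr ) -> Ty
unit -> ( Base ) -> Ty
unit -> ( a ) -> Ty
unit -> ( a ) -> Pr -> Ty
unit -> ( a ) -> Base -> Ty
unit -> ( a ) -> unit -> Ty
unit -> ( a ) -> unit -> Pr
unit -> ( a ) -> unit -> Base
unit -> ( a ) -> unit -> unit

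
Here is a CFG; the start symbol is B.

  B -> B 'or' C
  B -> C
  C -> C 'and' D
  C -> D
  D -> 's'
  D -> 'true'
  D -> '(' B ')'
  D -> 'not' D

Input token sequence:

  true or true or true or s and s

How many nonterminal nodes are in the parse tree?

[B [B [B [B [C [D true]]] or [C [D true]]] or [C [D true]]] or [C [C [D s]] and [D s]]]

14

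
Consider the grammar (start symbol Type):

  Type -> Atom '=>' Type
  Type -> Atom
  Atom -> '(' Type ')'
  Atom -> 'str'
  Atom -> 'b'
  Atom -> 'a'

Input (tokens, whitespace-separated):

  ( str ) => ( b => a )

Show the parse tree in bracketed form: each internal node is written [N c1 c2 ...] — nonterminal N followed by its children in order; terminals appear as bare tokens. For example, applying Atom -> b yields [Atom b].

[Type [Atom ( [Type [Atom str]] )] => [Type [Atom ( [Type [Atom b] => [Type [Atom a]]] )]]]

Type
Atom => Type
( Type ) => Type
( Atom ) => Type
( str ) => Type
( str ) => Atom
( str ) => ( Type )
( str ) => ( Atom => Type )
( str ) => ( b => Type )
( str ) => ( b => Atom )
( str ) => ( b => a )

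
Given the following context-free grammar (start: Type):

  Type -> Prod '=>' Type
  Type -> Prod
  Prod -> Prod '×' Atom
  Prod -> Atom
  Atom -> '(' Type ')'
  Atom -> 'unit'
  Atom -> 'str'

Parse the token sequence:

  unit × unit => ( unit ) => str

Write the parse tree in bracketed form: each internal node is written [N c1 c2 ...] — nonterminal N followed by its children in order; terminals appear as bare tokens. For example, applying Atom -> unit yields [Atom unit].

Type
Prod => Type
Prod × Atom => Type
Atom × Atom => Type
unit × Atom => Type
unit × unit => Type
unit × unit => Prod => Type
unit × unit => Atom => Type
unit × unit => ( Type ) => Type
unit × unit => ( Prod ) => Type
unit × unit => ( Atom ) => Type
unit × unit => ( unit ) => Type
unit × unit => ( unit ) => Prod
unit × unit => ( unit ) => Atom
unit × unit => ( unit ) => str

[Type [Prod [Prod [Atom unit]] × [Atom unit]] => [Type [Prod [Atom ( [Type [Prod [Atom unit]]] )]] => [Type [Prod [Atom str]]]]]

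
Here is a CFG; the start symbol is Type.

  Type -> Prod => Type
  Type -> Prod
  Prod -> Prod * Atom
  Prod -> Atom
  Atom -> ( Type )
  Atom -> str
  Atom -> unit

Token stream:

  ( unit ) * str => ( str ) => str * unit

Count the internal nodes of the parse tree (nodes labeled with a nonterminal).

[Type [Prod [Prod [Atom ( [Type [Prod [Atom unit]]] )]] * [Atom str]] => [Type [Prod [Atom ( [Type [Prod [Atom str]]] )]] => [Type [Prod [Prod [Atom str]] * [Atom unit]]]]]

19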